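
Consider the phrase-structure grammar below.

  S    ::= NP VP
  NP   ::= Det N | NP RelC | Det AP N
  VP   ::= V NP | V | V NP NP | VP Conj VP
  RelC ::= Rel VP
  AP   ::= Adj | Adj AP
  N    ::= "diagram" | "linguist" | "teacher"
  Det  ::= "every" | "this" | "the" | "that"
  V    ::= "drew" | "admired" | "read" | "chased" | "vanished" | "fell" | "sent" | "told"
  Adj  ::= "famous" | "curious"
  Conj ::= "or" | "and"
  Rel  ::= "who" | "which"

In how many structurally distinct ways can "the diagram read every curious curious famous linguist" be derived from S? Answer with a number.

[S [NP [Det the] [N diagram]] [VP [V read] [NP [Det every] [AP [Adj curious] [AP [Adj curious] [AP [Adj famous]]]] [N linguist]]]]
No rule offers an alternative attachment or grouping for any span, so this is the only derivation.

1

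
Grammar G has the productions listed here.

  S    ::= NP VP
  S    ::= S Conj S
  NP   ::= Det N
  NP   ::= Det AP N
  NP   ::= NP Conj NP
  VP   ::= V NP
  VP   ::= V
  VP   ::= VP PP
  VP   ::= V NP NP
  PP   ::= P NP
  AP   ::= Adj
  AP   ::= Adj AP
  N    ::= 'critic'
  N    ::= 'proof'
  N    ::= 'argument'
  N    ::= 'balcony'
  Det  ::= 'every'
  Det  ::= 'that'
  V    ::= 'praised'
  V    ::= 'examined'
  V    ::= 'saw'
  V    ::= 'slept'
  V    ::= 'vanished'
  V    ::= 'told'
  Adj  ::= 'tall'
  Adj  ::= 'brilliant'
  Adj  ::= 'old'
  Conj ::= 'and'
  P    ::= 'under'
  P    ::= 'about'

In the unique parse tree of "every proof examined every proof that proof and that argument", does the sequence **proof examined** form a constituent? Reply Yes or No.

No

[S [NP [Det every] [N proof]] [VP [V examined] [NP [Det every] [N proof]] [NP [NP [Det that] [N proof]] [Conj and] [NP [Det that] [N argument]]]]]
The smallest constituent containing 'proof examined' is the S spanning 'every proof examined every proof that proof and that argument'; no single node in the tree dominates exactly the given words.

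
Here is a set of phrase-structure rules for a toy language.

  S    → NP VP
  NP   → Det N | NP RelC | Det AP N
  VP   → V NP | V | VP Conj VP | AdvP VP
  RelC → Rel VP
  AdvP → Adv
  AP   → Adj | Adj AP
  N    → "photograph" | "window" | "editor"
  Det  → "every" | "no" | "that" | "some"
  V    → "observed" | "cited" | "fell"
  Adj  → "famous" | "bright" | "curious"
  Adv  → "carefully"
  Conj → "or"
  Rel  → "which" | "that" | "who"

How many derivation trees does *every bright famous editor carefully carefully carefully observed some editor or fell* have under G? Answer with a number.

4

Two of the 4 distinct bracketings:
[S [NP [Det every] [AP [Adj bright] [AP [Adj famous]]] [N editor]] [VP [VP [AdvP [Adv carefully]] [VP [AdvP [Adv carefully]] [VP [AdvP [Adv carefully]] [VP [V observed] [NP [Det some] [N editor]]]]]] [Conj or] [VP [V fell]]]]
[S [NP [Det every] [AP [Adj bright] [AP [Adj famous]]] [N editor]] [VP [AdvP [Adv carefully]] [VP [VP [AdvP [Adv carefully]] [VP [AdvP [Adv carefully]] [VP [V observed] [NP [Det some] [N editor]]]]] [Conj or] [VP [V fell]]]]]
The trees differ in how a recursive rule is bracketed over the same span.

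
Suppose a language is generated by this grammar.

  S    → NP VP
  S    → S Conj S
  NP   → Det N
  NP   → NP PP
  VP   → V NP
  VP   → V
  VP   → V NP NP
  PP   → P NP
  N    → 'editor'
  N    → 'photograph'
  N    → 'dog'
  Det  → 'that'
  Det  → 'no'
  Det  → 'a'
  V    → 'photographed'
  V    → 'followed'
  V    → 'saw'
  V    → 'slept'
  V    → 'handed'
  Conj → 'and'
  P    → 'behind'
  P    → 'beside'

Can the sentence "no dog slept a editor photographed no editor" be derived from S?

Ungrammatical

For S → NP VP, the only prefix that parses as NP is 'no dog', but the remainder 'slept a editor photographed no editor' is not a VP under these rules. The alternative S rule S → S Conj S likewise has no satisfying split.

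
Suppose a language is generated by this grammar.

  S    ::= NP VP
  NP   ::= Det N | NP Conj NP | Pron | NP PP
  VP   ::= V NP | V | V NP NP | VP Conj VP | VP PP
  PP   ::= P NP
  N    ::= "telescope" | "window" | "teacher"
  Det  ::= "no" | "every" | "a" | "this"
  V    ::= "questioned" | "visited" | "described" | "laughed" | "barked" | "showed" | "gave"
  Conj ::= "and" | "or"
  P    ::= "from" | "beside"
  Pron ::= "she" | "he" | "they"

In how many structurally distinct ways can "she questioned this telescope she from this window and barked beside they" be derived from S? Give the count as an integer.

4

Two of the 4 distinct bracketings:
[S [NP [Pron she]] [VP [VP [V questioned] [NP [Det this] [N telescope]] [NP [NP [Pron she]] [PP [P from] [NP [Det this] [N window]]]]] [Conj and] [VP [VP [V barked]] [PP [P beside] [NP [Pron they]]]]]]
[S [NP [Pron she]] [VP [VP [VP [V questioned] [NP [Det this] [N telescope]] [NP [Pron she]]] [PP [P from] [NP [Det this] [N window]]]] [Conj and] [VP [VP [V barked]] [PP [P beside] [NP [Pron they]]]]]]
The difference turns on whether NP → NP PP is used at the relevant span, versus an alternative expansion of NP.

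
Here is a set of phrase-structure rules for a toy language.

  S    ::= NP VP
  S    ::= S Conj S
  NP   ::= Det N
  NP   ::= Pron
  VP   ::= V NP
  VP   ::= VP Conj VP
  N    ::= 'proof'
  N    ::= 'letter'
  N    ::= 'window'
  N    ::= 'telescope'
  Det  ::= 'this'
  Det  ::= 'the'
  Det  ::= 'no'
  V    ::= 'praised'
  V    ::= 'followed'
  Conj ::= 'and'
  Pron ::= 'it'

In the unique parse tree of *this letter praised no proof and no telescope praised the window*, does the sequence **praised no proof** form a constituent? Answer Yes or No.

Yes

[S [S [NP [Det this] [N letter]] [VP [V praised] [NP [Det no] [N proof]]]] [Conj and] [S [NP [Det no] [N telescope]] [VP [V praised] [NP [Det the] [N window]]]]]
The words 'praised no proof' are exhaustively dominated by a single VP node (built by VP → V NP), so they form a constituent.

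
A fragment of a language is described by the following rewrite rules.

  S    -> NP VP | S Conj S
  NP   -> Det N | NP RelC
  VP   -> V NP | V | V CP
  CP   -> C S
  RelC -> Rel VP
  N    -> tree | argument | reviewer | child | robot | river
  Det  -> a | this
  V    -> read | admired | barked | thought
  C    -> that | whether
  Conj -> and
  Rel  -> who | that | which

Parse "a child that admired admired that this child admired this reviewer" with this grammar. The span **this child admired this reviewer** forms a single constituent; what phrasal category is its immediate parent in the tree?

CP

S
  NP
    NP
      Det: a
      N: child
    RelC
      Rel: that
      VP
        V: admired
  VP
    V: admired
    CP
      C: that
      S
        NP
          Det: this
          N: child
        VP
          V: admired
          NP
            Det: this
            N: reviewer
The span 'this child admired this reviewer' is the S node built by S → NP VP.
Its mother is the CP built by CP → C S.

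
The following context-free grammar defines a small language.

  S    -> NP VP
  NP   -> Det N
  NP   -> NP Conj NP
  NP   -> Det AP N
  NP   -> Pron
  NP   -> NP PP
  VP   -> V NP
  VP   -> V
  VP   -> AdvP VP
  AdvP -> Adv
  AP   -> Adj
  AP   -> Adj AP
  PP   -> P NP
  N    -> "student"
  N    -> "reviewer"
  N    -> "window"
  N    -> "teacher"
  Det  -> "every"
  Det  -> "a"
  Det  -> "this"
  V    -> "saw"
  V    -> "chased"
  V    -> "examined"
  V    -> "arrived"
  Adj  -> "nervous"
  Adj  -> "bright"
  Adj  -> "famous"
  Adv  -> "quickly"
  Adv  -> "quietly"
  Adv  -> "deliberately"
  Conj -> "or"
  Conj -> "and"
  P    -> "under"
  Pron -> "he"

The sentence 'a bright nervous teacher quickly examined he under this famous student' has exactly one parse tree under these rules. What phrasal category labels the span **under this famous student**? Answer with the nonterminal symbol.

S
  NP
    Det: a
    AP
      Adj: bright
      AP
        Adj: nervous
    N: teacher
  VP
    AdvP
      Adv: quickly
    VP
      V: examined
      NP
        NP
          Pron: he
        PP
          P: under
          NP
            Det: this
            AP
              Adj: famous
            N: student
The span 'under this famous student' is the PP node built by PP → P NP.

PP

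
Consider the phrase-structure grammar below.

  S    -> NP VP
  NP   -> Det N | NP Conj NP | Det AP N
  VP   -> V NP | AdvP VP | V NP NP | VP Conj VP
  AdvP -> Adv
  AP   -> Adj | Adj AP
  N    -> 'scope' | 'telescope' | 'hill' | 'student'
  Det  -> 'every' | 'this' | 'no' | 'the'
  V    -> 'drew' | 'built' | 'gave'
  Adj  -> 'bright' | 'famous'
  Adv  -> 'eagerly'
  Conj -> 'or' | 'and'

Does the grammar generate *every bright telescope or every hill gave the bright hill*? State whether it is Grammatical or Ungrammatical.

Grammatical

[S [NP [NP [Det every] [AP [Adj bright]] [N telescope]] [Conj or] [NP [Det every] [N hill]]] [VP [V gave] [NP [Det the] [AP [Adj bright]] [N hill]]]]
The bracketing above is licensed at every node by one of the given productions, with S at the root.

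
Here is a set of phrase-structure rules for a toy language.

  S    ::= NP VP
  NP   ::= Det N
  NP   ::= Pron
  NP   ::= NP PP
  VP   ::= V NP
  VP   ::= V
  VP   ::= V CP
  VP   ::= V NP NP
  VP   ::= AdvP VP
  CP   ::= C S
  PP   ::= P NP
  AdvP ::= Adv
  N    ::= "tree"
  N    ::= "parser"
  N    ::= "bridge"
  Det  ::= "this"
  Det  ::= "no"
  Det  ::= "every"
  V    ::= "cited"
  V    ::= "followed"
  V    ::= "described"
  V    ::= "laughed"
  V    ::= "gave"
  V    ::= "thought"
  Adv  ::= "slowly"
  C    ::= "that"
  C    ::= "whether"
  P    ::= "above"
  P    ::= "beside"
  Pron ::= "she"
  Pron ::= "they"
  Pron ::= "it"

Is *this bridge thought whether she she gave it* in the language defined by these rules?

Ungrammatical

For S → NP VP, the only prefix that parses as NP is 'this bridge', but the remainder 'thought whether she she gave it' is not a VP under these rules.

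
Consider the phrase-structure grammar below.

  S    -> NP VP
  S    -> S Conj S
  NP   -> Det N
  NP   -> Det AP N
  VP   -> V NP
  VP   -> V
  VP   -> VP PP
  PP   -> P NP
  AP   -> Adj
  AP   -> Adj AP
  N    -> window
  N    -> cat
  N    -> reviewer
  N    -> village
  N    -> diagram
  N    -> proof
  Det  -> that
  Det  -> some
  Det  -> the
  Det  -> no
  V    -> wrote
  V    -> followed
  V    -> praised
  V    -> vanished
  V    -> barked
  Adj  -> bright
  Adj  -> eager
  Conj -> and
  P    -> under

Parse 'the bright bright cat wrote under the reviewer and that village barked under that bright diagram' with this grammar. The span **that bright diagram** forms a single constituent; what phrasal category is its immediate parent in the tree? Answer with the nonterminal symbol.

[S [S [NP [Det the] [AP [Adj bright] [AP [Adj bright]]] [N cat]] [VP [VP [V wrote]] [PP [P under] [NP [Det the] [N reviewer]]]]] [Conj and] [S [NP [Det that] [N village]] [VP [VP [V barked]] [PP [P under] [NP [Det that] [AP [Adj bright]] [N diagram]]]]]]
The span 'that bright diagram' is the NP node built by NP → Det AP N.
Its mother is the PP built by PP → P NP.

PP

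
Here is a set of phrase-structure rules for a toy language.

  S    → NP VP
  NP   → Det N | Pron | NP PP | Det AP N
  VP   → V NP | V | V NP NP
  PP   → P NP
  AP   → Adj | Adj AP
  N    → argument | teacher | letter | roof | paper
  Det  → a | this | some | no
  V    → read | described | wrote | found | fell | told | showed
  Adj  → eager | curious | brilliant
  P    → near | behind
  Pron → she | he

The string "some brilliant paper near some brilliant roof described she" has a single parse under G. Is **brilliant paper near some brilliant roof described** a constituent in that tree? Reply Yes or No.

[S [NP [NP [Det some] [AP [Adj brilliant]] [N paper]] [PP [P near] [NP [Det some] [AP [Adj brilliant]] [N roof]]]] [VP [V described] [NP [Pron she]]]]
The smallest constituent containing 'brilliant paper near some brilliant roof described' is the S spanning 'some brilliant paper near some brilliant roof described she'; no single node in the tree dominates exactly the given words.

No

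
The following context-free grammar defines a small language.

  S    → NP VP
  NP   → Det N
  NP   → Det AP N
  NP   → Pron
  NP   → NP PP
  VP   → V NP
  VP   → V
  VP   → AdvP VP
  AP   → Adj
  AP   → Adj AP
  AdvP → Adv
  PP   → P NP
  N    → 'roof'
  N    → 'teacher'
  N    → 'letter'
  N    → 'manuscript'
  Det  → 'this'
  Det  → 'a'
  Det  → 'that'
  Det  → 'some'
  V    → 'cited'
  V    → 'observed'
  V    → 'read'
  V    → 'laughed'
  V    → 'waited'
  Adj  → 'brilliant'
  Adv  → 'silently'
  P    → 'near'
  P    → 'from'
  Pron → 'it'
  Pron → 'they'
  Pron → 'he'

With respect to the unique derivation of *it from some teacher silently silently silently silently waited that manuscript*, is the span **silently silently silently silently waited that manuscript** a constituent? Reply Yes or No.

Yes

[S [NP [NP [Pron it]] [PP [P from] [NP [Det some] [N teacher]]]] [VP [AdvP [Adv silently]] [VP [AdvP [Adv silently]] [VP [AdvP [Adv silently]] [VP [AdvP [Adv silently]] [VP [V waited] [NP [Det that] [N manuscript]]]]]]]]
The words 'silently silently silently silently waited that manuscript' are exhaustively dominated by a single VP node (built by VP → AdvP VP), so they form a constituent.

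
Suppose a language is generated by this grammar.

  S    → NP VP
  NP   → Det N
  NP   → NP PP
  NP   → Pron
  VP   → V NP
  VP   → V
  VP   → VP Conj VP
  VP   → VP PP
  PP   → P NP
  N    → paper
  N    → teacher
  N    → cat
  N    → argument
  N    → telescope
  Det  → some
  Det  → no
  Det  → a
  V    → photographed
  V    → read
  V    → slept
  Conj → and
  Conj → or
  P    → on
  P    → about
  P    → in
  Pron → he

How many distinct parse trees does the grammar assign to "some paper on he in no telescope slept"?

2

The two bracketings:
[S [NP [NP [Det some] [N paper]] [PP [P on] [NP [NP [Pron he]] [PP [P in] [NP [Det no] [N telescope]]]]]] [VP [V slept]]]
[S [NP [NP [NP [Det some] [N paper]] [PP [P on] [NP [Pron he]]]] [PP [P in] [NP [Det no] [N telescope]]]] [VP [V slept]]]
The trees differ in how a recursive rule is bracketed over the same span.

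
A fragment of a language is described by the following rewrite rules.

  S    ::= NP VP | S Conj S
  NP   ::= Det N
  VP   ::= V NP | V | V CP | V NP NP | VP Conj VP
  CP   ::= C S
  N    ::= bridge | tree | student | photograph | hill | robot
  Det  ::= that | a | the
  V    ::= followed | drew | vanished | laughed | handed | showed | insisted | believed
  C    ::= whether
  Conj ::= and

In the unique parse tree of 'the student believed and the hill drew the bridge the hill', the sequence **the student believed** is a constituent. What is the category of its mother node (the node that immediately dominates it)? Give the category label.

S

[S [S [NP [Det the] [N student]] [VP [V believed]]] [Conj and] [S [NP [Det the] [N hill]] [VP [V drew] [NP [Det the] [N bridge]] [NP [Det the] [N hill]]]]]
The span 'the student believed' is the S node built by S → NP VP.
Its mother is the S built by S → S Conj S.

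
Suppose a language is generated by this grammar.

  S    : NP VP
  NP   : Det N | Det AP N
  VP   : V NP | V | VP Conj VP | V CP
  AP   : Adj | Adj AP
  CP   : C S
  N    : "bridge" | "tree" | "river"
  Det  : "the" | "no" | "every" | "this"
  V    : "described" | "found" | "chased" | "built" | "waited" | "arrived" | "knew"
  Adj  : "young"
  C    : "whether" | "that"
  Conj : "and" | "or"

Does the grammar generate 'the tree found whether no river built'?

S
  NP
    Det: the
    N: tree
  VP
    V: found
    CP
      C: whether
      S
        NP
          Det: no
          N: river
        VP
          V: built
The bracketing above is licensed at every node by one of the given productions, with S at the root.

Grammatical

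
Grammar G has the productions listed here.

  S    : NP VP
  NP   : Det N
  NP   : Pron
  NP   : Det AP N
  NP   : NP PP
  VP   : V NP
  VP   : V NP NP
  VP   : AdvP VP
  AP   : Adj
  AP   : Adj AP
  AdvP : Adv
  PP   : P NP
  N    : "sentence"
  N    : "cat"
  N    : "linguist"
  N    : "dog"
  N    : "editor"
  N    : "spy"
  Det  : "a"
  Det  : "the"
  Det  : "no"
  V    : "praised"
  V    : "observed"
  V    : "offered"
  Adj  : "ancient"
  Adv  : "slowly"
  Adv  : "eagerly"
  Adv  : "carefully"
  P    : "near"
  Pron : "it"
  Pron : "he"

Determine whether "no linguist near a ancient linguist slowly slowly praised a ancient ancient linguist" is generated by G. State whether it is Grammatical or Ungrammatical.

Grammatical

[S [NP [NP [Det no] [N linguist]] [PP [P near] [NP [Det a] [AP [Adj ancient]] [N linguist]]]] [VP [AdvP [Adv slowly]] [VP [AdvP [Adv slowly]] [VP [V praised] [NP [Det a] [AP [Adj ancient] [AP [Adj ancient]]] [N linguist]]]]]]
The bracketing above is licensed at every node by one of the given productions, with S at the root.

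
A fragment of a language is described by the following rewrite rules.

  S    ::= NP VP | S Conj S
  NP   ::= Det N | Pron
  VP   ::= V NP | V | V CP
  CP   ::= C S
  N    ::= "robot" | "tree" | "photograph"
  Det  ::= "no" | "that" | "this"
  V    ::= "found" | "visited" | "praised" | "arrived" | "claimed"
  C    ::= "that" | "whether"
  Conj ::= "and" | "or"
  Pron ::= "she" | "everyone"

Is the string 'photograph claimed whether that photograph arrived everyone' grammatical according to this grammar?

For S → NP VP, no prefix of the string parses as an NP. The alternative S rule S → S Conj S likewise has no satisfying split.

Ungrammatical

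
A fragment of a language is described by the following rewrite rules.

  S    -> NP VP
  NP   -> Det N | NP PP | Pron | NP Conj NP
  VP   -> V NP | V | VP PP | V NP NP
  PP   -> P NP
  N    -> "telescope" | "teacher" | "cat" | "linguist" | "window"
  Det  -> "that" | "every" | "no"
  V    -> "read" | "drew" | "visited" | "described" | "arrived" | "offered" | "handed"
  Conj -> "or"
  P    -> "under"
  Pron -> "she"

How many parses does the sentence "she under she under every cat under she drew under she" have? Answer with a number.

5

Two of the 5 distinct bracketings:
[S [NP [NP [Pron she]] [PP [P under] [NP [NP [Pron she]] [PP [P under] [NP [NP [Det every] [N cat]] [PP [P under] [NP [Pron she]]]]]]]] [VP [VP [V drew]] [PP [P under] [NP [Pron she]]]]]
[S [NP [NP [Pron she]] [PP [P under] [NP [NP [NP [Pron she]] [PP [P under] [NP [Det every] [N cat]]]] [PP [P under] [NP [Pron she]]]]]] [VP [VP [V drew]] [PP [P under] [NP [Pron she]]]]]
The trees differ in how a recursive rule is bracketed over the same span.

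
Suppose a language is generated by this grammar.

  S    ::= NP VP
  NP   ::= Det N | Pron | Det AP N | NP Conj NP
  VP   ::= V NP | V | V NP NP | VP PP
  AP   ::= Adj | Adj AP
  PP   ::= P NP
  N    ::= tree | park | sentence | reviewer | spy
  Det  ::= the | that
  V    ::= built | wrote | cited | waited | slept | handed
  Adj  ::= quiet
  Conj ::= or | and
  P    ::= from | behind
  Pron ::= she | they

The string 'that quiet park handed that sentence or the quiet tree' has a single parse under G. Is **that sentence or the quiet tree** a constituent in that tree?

Yes

[S [NP [Det that] [AP [Adj quiet]] [N park]] [VP [V handed] [NP [NP [Det that] [N sentence]] [Conj or] [NP [Det the] [AP [Adj quiet]] [N tree]]]]]
The words 'that sentence or the quiet tree' are exhaustively dominated by a single NP node (built by NP → NP Conj NP), so they form a constituent.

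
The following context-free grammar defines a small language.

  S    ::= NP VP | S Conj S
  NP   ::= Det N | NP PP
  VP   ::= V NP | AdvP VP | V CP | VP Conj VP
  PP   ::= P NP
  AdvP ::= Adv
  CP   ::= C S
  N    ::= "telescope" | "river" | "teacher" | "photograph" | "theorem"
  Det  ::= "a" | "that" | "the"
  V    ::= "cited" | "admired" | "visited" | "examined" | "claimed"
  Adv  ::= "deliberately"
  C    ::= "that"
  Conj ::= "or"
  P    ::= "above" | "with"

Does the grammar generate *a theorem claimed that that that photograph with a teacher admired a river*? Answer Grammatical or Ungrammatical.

For S → NP VP, the only prefix that parses as NP is 'a theorem', but the remainder 'claimed that that that photograph with a teacher admired a river' is not a VP under these rules. The alternative S rule S → S Conj S likewise has no satisfying split.

Ungrammatical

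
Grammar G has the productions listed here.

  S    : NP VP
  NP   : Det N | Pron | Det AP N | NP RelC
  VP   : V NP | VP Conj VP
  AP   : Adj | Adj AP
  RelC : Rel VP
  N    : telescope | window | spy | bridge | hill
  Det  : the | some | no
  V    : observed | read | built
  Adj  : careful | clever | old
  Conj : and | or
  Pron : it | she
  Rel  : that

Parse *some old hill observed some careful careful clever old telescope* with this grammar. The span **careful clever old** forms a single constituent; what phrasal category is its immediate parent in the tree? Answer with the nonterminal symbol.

[S [NP [Det some] [AP [Adj old]] [N hill]] [VP [V observed] [NP [Det some] [AP [Adj careful] [AP [Adj careful] [AP [Adj clever] [AP [Adj old]]]]] [N telescope]]]]
The span 'careful clever old' is the AP node built by AP → Adj AP.
Its mother is the AP built by AP → Adj AP.

AP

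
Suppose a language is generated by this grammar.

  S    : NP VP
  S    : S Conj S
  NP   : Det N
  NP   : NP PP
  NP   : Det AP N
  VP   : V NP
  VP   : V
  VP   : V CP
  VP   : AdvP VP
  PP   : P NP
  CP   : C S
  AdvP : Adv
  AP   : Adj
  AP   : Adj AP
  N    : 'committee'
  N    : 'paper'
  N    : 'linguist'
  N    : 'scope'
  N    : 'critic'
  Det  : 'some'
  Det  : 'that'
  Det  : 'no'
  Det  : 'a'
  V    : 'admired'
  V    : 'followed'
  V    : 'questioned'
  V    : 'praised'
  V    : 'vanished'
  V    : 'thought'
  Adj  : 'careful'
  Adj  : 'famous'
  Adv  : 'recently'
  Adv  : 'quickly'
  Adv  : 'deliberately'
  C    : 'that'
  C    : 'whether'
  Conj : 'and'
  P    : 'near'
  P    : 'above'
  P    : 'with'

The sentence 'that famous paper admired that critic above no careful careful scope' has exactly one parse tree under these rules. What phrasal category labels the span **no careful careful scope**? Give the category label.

NP

S
  NP
    Det: that
    AP
      Adj: famous
    N: paper
  VP
    V: admired
    NP
      NP
        Det: that
        N: critic
      PP
        P: above
        NP
          Det: no
          AP
            Adj: careful
            AP
              Adj: careful
          N: scope
The span 'no careful careful scope' is the NP node built by NP → Det AP N.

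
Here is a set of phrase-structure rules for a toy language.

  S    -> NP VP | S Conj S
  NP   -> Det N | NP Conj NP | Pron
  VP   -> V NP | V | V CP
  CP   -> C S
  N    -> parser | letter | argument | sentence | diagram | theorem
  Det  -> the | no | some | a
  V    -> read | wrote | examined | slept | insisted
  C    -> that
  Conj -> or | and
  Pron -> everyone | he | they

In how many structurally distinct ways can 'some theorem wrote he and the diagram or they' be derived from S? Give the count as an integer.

The two bracketings:
[S [NP [Det some] [N theorem]] [VP [V wrote] [NP [NP [Pron he]] [Conj and] [NP [NP [Det the] [N diagram]] [Conj or] [NP [Pron they]]]]]]
[S [NP [Det some] [N theorem]] [VP [V wrote] [NP [NP [NP [Pron he]] [Conj and] [NP [Det the] [N diagram]]] [Conj or] [NP [Pron they]]]]]
The trees differ in how a recursive rule is bracketed over the same span.

2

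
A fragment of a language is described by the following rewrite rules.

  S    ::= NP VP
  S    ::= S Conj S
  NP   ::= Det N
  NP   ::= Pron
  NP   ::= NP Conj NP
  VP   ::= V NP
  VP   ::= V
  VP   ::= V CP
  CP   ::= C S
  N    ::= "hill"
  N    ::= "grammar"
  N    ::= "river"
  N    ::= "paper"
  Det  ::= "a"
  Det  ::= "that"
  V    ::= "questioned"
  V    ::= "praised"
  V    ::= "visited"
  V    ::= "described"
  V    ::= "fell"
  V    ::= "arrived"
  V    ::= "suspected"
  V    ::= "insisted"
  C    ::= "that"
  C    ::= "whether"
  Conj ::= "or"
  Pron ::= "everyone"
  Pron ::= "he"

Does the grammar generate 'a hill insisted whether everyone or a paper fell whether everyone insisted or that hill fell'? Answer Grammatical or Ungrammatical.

Grammatical

[S [NP [Det a] [N hill]] [VP [V insisted] [CP [C whether] [S [NP [NP [Pron everyone]] [Conj or] [NP [Det a] [N paper]]] [VP [V fell] [CP [C whether] [S [S [NP [Pron everyone]] [VP [V insisted]]] [Conj or] [S [NP [Det that] [N hill]] [VP [V fell]]]]]]]]]]
Each bracket corresponds to one application of a listed rule, so the string is derivable from S.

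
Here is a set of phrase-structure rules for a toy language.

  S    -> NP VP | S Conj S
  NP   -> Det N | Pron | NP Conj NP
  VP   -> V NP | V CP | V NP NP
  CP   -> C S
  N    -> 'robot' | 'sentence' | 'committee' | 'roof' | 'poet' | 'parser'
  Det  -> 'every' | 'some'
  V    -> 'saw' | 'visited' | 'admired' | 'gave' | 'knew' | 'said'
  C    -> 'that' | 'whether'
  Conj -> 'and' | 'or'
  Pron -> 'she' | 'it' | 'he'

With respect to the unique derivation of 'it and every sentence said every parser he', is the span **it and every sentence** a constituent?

Yes

[S [NP [NP [Pron it]] [Conj and] [NP [Det every] [N sentence]]] [VP [V said] [NP [Det every] [N parser]] [NP [Pron he]]]]
The words 'it and every sentence' are exhaustively dominated by a single NP node (built by NP → NP Conj NP), so they form a constituent.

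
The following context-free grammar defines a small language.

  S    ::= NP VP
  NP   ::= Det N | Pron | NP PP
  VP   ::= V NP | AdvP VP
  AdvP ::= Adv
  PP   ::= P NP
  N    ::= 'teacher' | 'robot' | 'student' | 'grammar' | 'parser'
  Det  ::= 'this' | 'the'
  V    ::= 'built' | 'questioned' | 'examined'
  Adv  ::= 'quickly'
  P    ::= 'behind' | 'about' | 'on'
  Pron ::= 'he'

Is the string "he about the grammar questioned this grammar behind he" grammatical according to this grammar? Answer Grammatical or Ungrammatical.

[S [NP [NP [Pron he]] [PP [P about] [NP [Det the] [N grammar]]]] [VP [V questioned] [NP [NP [Det this] [N grammar]] [PP [P behind] [NP [Pron he]]]]]]
The bracketing above is licensed at every node by one of the given productions, with S at the root.

Grammatical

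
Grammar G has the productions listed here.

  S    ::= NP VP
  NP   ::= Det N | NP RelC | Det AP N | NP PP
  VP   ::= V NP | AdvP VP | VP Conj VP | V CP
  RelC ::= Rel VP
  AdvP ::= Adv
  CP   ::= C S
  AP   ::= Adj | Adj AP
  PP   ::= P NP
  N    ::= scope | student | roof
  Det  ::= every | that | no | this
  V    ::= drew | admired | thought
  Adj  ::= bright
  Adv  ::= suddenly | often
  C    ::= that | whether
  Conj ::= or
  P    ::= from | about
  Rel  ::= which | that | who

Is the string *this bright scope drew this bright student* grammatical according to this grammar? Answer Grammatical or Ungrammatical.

Grammatical

[S [NP [Det this] [AP [Adj bright]] [N scope]] [VP [V drew] [NP [Det this] [AP [Adj bright]] [N student]]]]
The bracketing above is licensed at every node by one of the given productions, with S at the root.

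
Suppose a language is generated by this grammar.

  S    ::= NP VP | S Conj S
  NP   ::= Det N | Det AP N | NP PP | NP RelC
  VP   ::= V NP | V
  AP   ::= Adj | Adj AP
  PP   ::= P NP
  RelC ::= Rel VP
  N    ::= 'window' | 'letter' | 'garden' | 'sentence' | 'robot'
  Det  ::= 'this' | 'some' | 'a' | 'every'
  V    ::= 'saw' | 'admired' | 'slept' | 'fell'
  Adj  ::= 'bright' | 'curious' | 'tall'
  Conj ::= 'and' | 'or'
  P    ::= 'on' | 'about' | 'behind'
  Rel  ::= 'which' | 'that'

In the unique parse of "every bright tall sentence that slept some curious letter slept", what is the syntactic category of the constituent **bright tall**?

AP

S
  NP
    NP
      Det: every
      AP
        Adj: bright
        AP
          Adj: tall
      N: sentence
    RelC
      Rel: that
      VP
        V: slept
        NP
          Det: some
          AP
            Adj: curious
          N: letter
  VP
    V: slept
The span 'bright tall' is the AP node built by AP → Adj AP.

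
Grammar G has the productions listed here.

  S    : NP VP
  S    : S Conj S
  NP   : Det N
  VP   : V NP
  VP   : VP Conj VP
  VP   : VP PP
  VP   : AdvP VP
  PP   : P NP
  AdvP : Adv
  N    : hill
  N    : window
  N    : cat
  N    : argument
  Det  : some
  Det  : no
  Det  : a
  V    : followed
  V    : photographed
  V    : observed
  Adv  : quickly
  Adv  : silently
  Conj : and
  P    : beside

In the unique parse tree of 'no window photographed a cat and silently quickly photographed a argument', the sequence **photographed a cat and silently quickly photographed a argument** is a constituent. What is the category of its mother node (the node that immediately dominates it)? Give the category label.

[S [NP [Det no] [N window]] [VP [VP [V photographed] [NP [Det a] [N cat]]] [Conj and] [VP [AdvP [Adv silently]] [VP [AdvP [Adv quickly]] [VP [V photographed] [NP [Det a] [N argument]]]]]]]
The span 'photographed a cat and silently quickly photographed a argument' is the VP node built by VP → VP Conj VP.
Its mother is the S built by S → NP VP.

S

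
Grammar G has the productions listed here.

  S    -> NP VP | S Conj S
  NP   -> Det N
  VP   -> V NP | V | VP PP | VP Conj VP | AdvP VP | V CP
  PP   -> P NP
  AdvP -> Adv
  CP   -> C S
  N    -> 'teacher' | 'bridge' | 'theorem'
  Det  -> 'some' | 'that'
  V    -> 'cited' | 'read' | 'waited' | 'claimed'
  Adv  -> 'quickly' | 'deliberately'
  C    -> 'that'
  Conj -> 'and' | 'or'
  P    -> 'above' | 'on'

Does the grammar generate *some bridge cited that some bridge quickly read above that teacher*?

Grammatical

[S [NP [Det some] [N bridge]] [VP [VP [V cited] [CP [C that] [S [NP [Det some] [N bridge]] [VP [AdvP [Adv quickly]] [VP [V read]]]]]] [PP [P above] [NP [Det that] [N teacher]]]]]
Each bracket corresponds to one application of a listed rule, so the string is derivable from S.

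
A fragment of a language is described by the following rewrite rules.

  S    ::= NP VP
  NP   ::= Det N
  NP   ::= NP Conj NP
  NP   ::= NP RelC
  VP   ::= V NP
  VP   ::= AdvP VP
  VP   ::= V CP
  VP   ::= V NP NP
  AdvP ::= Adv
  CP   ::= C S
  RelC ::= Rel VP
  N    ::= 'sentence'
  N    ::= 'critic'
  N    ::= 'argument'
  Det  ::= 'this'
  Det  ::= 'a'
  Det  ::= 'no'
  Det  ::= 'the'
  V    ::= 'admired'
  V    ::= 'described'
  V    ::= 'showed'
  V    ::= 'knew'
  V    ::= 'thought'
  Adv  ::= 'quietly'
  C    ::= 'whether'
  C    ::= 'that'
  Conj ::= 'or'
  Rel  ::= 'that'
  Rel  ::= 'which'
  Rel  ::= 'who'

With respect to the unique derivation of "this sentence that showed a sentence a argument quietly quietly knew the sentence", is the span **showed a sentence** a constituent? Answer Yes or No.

[S [NP [NP [Det this] [N sentence]] [RelC [Rel that] [VP [V showed] [NP [Det a] [N sentence]] [NP [Det a] [N argument]]]]] [VP [AdvP [Adv quietly]] [VP [AdvP [Adv quietly]] [VP [V knew] [NP [Det the] [N sentence]]]]]]
The smallest constituent containing 'showed a sentence' is the VP spanning 'showed a sentence a argument'; no single node in the tree dominates exactly the given words.

No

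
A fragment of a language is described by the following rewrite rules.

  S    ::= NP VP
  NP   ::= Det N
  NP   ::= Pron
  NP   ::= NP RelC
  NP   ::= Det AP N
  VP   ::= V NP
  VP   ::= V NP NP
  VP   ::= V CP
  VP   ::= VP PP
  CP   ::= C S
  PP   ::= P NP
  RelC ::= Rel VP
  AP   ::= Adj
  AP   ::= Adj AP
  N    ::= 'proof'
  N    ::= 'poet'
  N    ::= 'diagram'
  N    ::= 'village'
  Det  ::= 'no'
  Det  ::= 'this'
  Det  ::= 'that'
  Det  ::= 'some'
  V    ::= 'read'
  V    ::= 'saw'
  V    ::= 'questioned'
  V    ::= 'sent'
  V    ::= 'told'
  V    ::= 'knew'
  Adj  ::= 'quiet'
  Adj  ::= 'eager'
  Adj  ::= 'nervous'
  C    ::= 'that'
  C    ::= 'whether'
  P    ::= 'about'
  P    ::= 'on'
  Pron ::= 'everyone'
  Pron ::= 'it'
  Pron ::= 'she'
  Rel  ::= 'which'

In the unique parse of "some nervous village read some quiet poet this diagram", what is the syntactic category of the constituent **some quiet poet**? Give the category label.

S
  NP
    Det: some
    AP
      Adj: nervous
    N: village
  VP
    V: read
    NP
      Det: some
      AP
        Adj: quiet
      N: poet
    NP
      Det: this
      N: diagram
The span 'some quiet poet' is the NP node built by NP → Det AP N.

NP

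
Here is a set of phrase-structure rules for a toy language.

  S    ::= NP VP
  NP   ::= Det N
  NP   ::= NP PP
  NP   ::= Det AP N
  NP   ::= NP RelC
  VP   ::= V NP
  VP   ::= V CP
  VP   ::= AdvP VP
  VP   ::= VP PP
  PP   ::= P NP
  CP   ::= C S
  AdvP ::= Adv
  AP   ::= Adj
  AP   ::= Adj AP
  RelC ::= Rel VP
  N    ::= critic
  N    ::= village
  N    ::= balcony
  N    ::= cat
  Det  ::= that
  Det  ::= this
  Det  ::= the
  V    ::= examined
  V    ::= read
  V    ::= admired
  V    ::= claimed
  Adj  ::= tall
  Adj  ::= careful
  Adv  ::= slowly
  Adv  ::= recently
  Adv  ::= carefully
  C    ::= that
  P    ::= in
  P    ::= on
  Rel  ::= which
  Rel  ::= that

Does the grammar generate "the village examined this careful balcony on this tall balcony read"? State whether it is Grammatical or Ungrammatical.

Ungrammatical

For S → NP VP, the only prefix that parses as NP is 'the village', but the remainder 'examined this careful balcony on this tall balcony read' is not a VP under these rules.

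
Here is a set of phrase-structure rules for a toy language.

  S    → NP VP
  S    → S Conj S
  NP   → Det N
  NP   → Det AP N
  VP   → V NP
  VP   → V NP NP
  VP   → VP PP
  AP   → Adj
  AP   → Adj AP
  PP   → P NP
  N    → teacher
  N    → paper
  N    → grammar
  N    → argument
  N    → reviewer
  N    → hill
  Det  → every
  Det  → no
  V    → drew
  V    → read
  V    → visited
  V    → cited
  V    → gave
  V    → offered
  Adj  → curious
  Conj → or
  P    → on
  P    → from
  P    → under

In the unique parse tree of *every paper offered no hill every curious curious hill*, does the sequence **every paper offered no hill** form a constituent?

[S [NP [Det every] [N paper]] [VP [V offered] [NP [Det no] [N hill]] [NP [Det every] [AP [Adj curious] [AP [Adj curious]]] [N hill]]]]
The smallest constituent containing 'every paper offered no hill' is the S spanning 'every paper offered no hill every curious curious hill'; no single node in the tree dominates exactly the given words.

No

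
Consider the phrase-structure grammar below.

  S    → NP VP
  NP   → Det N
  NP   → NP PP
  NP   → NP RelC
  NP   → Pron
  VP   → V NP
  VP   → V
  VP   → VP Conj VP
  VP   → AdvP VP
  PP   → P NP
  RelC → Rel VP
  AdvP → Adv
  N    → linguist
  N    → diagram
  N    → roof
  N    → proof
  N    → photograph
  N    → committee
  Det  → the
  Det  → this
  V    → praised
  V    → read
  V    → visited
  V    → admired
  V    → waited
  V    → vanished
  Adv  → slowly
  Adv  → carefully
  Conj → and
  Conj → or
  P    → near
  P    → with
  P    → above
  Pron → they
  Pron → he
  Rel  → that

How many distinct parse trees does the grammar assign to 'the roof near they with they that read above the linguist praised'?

Two of the 9 distinct bracketings:
[S [NP [NP [Det the] [N roof]] [PP [P near] [NP [NP [Pron they]] [PP [P with] [NP [NP [NP [Pron they]] [RelC [Rel that] [VP [V read]]]] [PP [P above] [NP [Det the] [N linguist]]]]]]]] [VP [V praised]]]
[S [NP [NP [Det the] [N roof]] [PP [P near] [NP [NP [NP [Pron they]] [PP [P with] [NP [NP [Pron they]] [RelC [Rel that] [VP [V read]]]]]] [PP [P above] [NP [Det the] [N linguist]]]]]] [VP [V praised]]]
The trees differ in how a recursive rule is bracketed over the same span.

9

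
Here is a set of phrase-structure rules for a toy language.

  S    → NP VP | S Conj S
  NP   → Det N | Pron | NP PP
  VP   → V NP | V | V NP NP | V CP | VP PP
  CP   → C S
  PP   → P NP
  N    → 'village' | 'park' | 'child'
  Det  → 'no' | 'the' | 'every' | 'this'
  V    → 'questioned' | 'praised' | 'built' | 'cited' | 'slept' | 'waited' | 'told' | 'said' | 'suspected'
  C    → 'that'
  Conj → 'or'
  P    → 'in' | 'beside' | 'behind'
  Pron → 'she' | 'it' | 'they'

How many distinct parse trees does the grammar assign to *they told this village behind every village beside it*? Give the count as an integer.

5

Two of the 5 distinct bracketings:
[S [NP [Pron they]] [VP [V told] [NP [NP [Det this] [N village]] [PP [P behind] [NP [NP [Det every] [N village]] [PP [P beside] [NP [Pron it]]]]]]]]
[S [NP [Pron they]] [VP [V told] [NP [NP [NP [Det this] [N village]] [PP [P behind] [NP [Det every] [N village]]]] [PP [P beside] [NP [Pron it]]]]]]
The trees differ in how a recursive rule is bracketed over the same span.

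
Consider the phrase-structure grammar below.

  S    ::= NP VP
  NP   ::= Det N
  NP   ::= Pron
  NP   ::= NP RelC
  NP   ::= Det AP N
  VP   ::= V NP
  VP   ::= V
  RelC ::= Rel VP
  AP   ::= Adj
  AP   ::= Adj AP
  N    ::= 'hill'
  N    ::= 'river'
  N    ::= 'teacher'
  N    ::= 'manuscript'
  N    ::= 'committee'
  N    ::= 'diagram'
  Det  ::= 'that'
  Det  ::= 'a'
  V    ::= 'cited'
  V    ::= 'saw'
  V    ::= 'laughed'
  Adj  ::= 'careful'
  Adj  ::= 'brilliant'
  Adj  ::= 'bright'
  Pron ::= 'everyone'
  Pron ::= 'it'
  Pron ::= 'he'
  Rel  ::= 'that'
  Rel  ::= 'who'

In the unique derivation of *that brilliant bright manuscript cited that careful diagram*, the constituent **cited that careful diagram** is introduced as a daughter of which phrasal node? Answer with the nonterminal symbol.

S

S
  NP
    Det: that
    AP
      Adj: brilliant
      AP
        Adj: bright
    N: manuscript
  VP
    V: cited
    NP
      Det: that
      AP
        Adj: careful
      N: diagram
The span 'cited that careful diagram' is the VP node built by VP → V NP.
Its mother is the S built by S → NP VP.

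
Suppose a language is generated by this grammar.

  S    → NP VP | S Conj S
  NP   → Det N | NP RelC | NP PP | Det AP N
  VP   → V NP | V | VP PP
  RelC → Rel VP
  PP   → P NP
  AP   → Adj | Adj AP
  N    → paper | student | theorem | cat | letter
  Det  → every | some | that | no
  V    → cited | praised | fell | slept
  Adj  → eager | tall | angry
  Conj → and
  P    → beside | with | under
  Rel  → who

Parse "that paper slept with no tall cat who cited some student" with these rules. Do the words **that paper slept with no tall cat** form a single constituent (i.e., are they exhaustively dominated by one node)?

[S [NP [Det that] [N paper]] [VP [VP [V slept]] [PP [P with] [NP [NP [Det no] [AP [Adj tall]] [N cat]] [RelC [Rel who] [VP [V cited] [NP [Det some] [N student]]]]]]]]
The smallest constituent containing 'that paper slept with no tall cat' is the S spanning 'that paper slept with no tall cat who cited some student'; no single node in the tree dominates exactly the given words.

No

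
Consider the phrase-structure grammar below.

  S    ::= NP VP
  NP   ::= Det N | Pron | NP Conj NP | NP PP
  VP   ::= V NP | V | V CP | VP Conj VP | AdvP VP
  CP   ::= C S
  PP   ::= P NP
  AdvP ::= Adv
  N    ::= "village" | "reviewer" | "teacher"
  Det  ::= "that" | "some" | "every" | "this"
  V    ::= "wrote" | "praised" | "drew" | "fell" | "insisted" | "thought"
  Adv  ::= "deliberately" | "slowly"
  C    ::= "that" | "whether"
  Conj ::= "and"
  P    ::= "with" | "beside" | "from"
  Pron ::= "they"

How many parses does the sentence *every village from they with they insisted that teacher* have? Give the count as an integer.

2

The two bracketings:
[S [NP [NP [Det every] [N village]] [PP [P from] [NP [NP [Pron they]] [PP [P with] [NP [Pron they]]]]]] [VP [V insisted] [NP [Det that] [N teacher]]]]
[S [NP [NP [NP [Det every] [N village]] [PP [P from] [NP [Pron they]]]] [PP [P with] [NP [Pron they]]]] [VP [V insisted] [NP [Det that] [N teacher]]]]
The trees differ in how a recursive rule is bracketed over the same span.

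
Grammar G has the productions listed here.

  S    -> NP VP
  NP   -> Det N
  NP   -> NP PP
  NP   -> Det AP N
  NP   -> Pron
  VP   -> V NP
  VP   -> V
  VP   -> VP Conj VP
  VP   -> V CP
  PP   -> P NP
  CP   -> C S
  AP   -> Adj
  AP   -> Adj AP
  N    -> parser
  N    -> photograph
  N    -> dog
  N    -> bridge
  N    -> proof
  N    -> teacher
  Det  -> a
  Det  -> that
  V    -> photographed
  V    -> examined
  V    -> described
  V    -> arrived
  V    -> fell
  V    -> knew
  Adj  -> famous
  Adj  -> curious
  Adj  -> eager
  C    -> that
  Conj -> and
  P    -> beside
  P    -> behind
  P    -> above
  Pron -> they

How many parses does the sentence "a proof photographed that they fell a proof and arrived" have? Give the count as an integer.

The two bracketings:
[S [NP [Det a] [N proof]] [VP [VP [V photographed] [CP [C that] [S [NP [Pron they]] [VP [V fell] [NP [Det a] [N proof]]]]]] [Conj and] [VP [V arrived]]]]
[S [NP [Det a] [N proof]] [VP [V photographed] [CP [C that] [S [NP [Pron they]] [VP [VP [V fell] [NP [Det a] [N proof]]] [Conj and] [VP [V arrived]]]]]]]
The trees differ in how a recursive rule is bracketed over the same span.

2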